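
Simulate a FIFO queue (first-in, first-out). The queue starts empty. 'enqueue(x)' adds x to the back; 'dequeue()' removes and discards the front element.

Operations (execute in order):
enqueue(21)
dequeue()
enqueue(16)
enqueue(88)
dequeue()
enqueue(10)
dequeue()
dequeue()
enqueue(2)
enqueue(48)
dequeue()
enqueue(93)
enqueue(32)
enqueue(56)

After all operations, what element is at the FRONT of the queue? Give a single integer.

enqueue(21): queue = [21]
dequeue(): queue = []
enqueue(16): queue = [16]
enqueue(88): queue = [16, 88]
dequeue(): queue = [88]
enqueue(10): queue = [88, 10]
dequeue(): queue = [10]
dequeue(): queue = []
enqueue(2): queue = [2]
enqueue(48): queue = [2, 48]
dequeue(): queue = [48]
enqueue(93): queue = [48, 93]
enqueue(32): queue = [48, 93, 32]
enqueue(56): queue = [48, 93, 32, 56]

Answer: 48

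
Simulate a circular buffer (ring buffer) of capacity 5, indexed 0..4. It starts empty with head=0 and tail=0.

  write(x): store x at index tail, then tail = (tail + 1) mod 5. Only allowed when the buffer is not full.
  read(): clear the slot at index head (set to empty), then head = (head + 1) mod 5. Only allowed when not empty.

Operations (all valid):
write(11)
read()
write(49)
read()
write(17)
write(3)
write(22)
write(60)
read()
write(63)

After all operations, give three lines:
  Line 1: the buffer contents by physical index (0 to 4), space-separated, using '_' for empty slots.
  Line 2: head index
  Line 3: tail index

write(11): buf=[11 _ _ _ _], head=0, tail=1, size=1
read(): buf=[_ _ _ _ _], head=1, tail=1, size=0
write(49): buf=[_ 49 _ _ _], head=1, tail=2, size=1
read(): buf=[_ _ _ _ _], head=2, tail=2, size=0
write(17): buf=[_ _ 17 _ _], head=2, tail=3, size=1
write(3): buf=[_ _ 17 3 _], head=2, tail=4, size=2
write(22): buf=[_ _ 17 3 22], head=2, tail=0, size=3
write(60): buf=[60 _ 17 3 22], head=2, tail=1, size=4
read(): buf=[60 _ _ 3 22], head=3, tail=1, size=3
write(63): buf=[60 63 _ 3 22], head=3, tail=2, size=4

Answer: 60 63 _ 3 22
3
2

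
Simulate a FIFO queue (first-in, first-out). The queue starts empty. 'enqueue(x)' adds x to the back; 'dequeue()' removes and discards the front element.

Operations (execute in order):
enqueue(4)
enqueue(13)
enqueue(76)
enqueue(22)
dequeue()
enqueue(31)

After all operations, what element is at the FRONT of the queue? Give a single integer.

enqueue(4): queue = [4]
enqueue(13): queue = [4, 13]
enqueue(76): queue = [4, 13, 76]
enqueue(22): queue = [4, 13, 76, 22]
dequeue(): queue = [13, 76, 22]
enqueue(31): queue = [13, 76, 22, 31]

Answer: 13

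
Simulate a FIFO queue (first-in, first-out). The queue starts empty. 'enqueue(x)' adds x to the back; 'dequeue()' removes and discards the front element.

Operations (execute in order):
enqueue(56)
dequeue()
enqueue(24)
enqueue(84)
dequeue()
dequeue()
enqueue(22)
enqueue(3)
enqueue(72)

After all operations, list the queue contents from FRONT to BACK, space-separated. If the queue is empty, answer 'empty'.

Answer: 22 3 72

Derivation:
enqueue(56): [56]
dequeue(): []
enqueue(24): [24]
enqueue(84): [24, 84]
dequeue(): [84]
dequeue(): []
enqueue(22): [22]
enqueue(3): [22, 3]
enqueue(72): [22, 3, 72]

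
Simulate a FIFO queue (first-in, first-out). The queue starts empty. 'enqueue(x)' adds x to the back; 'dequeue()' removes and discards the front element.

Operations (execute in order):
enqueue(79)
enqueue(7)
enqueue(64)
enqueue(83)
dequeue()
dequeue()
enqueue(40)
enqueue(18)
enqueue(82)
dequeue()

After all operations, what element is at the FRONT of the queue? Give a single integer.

enqueue(79): queue = [79]
enqueue(7): queue = [79, 7]
enqueue(64): queue = [79, 7, 64]
enqueue(83): queue = [79, 7, 64, 83]
dequeue(): queue = [7, 64, 83]
dequeue(): queue = [64, 83]
enqueue(40): queue = [64, 83, 40]
enqueue(18): queue = [64, 83, 40, 18]
enqueue(82): queue = [64, 83, 40, 18, 82]
dequeue(): queue = [83, 40, 18, 82]

Answer: 83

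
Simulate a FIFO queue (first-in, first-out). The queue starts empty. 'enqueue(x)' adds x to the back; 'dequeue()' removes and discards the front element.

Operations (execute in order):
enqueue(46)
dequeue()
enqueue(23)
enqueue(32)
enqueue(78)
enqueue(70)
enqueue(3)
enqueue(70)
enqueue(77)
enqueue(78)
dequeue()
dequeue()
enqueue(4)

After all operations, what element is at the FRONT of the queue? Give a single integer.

enqueue(46): queue = [46]
dequeue(): queue = []
enqueue(23): queue = [23]
enqueue(32): queue = [23, 32]
enqueue(78): queue = [23, 32, 78]
enqueue(70): queue = [23, 32, 78, 70]
enqueue(3): queue = [23, 32, 78, 70, 3]
enqueue(70): queue = [23, 32, 78, 70, 3, 70]
enqueue(77): queue = [23, 32, 78, 70, 3, 70, 77]
enqueue(78): queue = [23, 32, 78, 70, 3, 70, 77, 78]
dequeue(): queue = [32, 78, 70, 3, 70, 77, 78]
dequeue(): queue = [78, 70, 3, 70, 77, 78]
enqueue(4): queue = [78, 70, 3, 70, 77, 78, 4]

Answer: 78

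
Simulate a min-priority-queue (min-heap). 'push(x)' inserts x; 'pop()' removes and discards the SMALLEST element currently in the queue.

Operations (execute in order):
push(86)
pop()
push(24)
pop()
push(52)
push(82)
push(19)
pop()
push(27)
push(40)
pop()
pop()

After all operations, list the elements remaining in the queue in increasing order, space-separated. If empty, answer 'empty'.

Answer: 52 82

Derivation:
push(86): heap contents = [86]
pop() → 86: heap contents = []
push(24): heap contents = [24]
pop() → 24: heap contents = []
push(52): heap contents = [52]
push(82): heap contents = [52, 82]
push(19): heap contents = [19, 52, 82]
pop() → 19: heap contents = [52, 82]
push(27): heap contents = [27, 52, 82]
push(40): heap contents = [27, 40, 52, 82]
pop() → 27: heap contents = [40, 52, 82]
pop() → 40: heap contents = [52, 82]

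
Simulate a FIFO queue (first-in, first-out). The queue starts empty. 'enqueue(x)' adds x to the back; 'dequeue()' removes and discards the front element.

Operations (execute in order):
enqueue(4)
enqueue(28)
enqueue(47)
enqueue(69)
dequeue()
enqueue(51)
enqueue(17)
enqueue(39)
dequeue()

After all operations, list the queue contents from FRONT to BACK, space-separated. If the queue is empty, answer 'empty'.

Answer: 47 69 51 17 39

Derivation:
enqueue(4): [4]
enqueue(28): [4, 28]
enqueue(47): [4, 28, 47]
enqueue(69): [4, 28, 47, 69]
dequeue(): [28, 47, 69]
enqueue(51): [28, 47, 69, 51]
enqueue(17): [28, 47, 69, 51, 17]
enqueue(39): [28, 47, 69, 51, 17, 39]
dequeue(): [47, 69, 51, 17, 39]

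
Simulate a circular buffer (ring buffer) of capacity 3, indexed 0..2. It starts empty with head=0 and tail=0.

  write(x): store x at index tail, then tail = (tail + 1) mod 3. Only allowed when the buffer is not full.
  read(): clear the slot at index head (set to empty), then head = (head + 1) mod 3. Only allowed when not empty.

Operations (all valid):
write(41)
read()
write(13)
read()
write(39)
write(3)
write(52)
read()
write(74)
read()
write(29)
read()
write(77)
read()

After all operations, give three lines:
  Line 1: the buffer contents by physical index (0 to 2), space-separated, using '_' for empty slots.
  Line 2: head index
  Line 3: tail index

Answer: 29 77 _
0
2

Derivation:
write(41): buf=[41 _ _], head=0, tail=1, size=1
read(): buf=[_ _ _], head=1, tail=1, size=0
write(13): buf=[_ 13 _], head=1, tail=2, size=1
read(): buf=[_ _ _], head=2, tail=2, size=0
write(39): buf=[_ _ 39], head=2, tail=0, size=1
write(3): buf=[3 _ 39], head=2, tail=1, size=2
write(52): buf=[3 52 39], head=2, tail=2, size=3
read(): buf=[3 52 _], head=0, tail=2, size=2
write(74): buf=[3 52 74], head=0, tail=0, size=3
read(): buf=[_ 52 74], head=1, tail=0, size=2
write(29): buf=[29 52 74], head=1, tail=1, size=3
read(): buf=[29 _ 74], head=2, tail=1, size=2
write(77): buf=[29 77 74], head=2, tail=2, size=3
read(): buf=[29 77 _], head=0, tail=2, size=2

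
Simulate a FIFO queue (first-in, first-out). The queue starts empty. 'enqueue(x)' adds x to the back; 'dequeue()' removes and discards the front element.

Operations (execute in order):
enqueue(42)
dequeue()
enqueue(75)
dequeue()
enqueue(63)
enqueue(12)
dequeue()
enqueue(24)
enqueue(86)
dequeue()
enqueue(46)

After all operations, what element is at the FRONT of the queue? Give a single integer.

enqueue(42): queue = [42]
dequeue(): queue = []
enqueue(75): queue = [75]
dequeue(): queue = []
enqueue(63): queue = [63]
enqueue(12): queue = [63, 12]
dequeue(): queue = [12]
enqueue(24): queue = [12, 24]
enqueue(86): queue = [12, 24, 86]
dequeue(): queue = [24, 86]
enqueue(46): queue = [24, 86, 46]

Answer: 24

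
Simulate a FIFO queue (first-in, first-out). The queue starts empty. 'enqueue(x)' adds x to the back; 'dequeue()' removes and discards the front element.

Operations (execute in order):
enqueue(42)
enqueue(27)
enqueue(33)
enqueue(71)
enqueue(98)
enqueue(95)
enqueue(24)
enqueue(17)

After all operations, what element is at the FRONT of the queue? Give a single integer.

enqueue(42): queue = [42]
enqueue(27): queue = [42, 27]
enqueue(33): queue = [42, 27, 33]
enqueue(71): queue = [42, 27, 33, 71]
enqueue(98): queue = [42, 27, 33, 71, 98]
enqueue(95): queue = [42, 27, 33, 71, 98, 95]
enqueue(24): queue = [42, 27, 33, 71, 98, 95, 24]
enqueue(17): queue = [42, 27, 33, 71, 98, 95, 24, 17]

Answer: 42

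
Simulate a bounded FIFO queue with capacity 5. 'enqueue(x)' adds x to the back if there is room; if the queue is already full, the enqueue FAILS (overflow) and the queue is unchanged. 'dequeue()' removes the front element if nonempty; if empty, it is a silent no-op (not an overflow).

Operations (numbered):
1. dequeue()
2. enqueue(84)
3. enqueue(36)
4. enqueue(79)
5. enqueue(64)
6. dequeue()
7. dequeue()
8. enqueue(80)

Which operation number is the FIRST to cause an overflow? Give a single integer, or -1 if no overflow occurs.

Answer: -1

Derivation:
1. dequeue(): empty, no-op, size=0
2. enqueue(84): size=1
3. enqueue(36): size=2
4. enqueue(79): size=3
5. enqueue(64): size=4
6. dequeue(): size=3
7. dequeue(): size=2
8. enqueue(80): size=3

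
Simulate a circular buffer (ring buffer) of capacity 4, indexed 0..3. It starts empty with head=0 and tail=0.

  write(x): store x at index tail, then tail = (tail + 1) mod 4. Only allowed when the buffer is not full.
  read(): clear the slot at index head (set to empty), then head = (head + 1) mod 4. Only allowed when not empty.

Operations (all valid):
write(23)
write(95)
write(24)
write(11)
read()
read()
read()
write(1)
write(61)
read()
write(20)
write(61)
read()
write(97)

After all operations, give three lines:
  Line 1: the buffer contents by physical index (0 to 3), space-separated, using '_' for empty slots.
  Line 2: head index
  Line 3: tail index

write(23): buf=[23 _ _ _], head=0, tail=1, size=1
write(95): buf=[23 95 _ _], head=0, tail=2, size=2
write(24): buf=[23 95 24 _], head=0, tail=3, size=3
write(11): buf=[23 95 24 11], head=0, tail=0, size=4
read(): buf=[_ 95 24 11], head=1, tail=0, size=3
read(): buf=[_ _ 24 11], head=2, tail=0, size=2
read(): buf=[_ _ _ 11], head=3, tail=0, size=1
write(1): buf=[1 _ _ 11], head=3, tail=1, size=2
write(61): buf=[1 61 _ 11], head=3, tail=2, size=3
read(): buf=[1 61 _ _], head=0, tail=2, size=2
write(20): buf=[1 61 20 _], head=0, tail=3, size=3
write(61): buf=[1 61 20 61], head=0, tail=0, size=4
read(): buf=[_ 61 20 61], head=1, tail=0, size=3
write(97): buf=[97 61 20 61], head=1, tail=1, size=4

Answer: 97 61 20 61
1
1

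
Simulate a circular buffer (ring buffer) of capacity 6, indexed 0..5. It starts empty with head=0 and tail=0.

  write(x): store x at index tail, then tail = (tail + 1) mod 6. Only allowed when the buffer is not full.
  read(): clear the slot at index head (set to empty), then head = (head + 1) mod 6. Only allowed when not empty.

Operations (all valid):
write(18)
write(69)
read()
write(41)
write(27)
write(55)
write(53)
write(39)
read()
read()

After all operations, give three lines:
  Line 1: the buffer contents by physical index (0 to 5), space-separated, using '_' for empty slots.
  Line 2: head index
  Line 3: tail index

Answer: 39 _ _ 27 55 53
3
1

Derivation:
write(18): buf=[18 _ _ _ _ _], head=0, tail=1, size=1
write(69): buf=[18 69 _ _ _ _], head=0, tail=2, size=2
read(): buf=[_ 69 _ _ _ _], head=1, tail=2, size=1
write(41): buf=[_ 69 41 _ _ _], head=1, tail=3, size=2
write(27): buf=[_ 69 41 27 _ _], head=1, tail=4, size=3
write(55): buf=[_ 69 41 27 55 _], head=1, tail=5, size=4
write(53): buf=[_ 69 41 27 55 53], head=1, tail=0, size=5
write(39): buf=[39 69 41 27 55 53], head=1, tail=1, size=6
read(): buf=[39 _ 41 27 55 53], head=2, tail=1, size=5
read(): buf=[39 _ _ 27 55 53], head=3, tail=1, size=4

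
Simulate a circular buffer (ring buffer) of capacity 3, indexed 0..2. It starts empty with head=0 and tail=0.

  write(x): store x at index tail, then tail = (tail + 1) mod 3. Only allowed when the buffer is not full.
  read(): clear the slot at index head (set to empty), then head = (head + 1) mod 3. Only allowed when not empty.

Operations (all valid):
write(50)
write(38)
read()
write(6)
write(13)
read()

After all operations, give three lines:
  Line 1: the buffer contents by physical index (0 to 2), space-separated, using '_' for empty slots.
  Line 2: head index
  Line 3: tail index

write(50): buf=[50 _ _], head=0, tail=1, size=1
write(38): buf=[50 38 _], head=0, tail=2, size=2
read(): buf=[_ 38 _], head=1, tail=2, size=1
write(6): buf=[_ 38 6], head=1, tail=0, size=2
write(13): buf=[13 38 6], head=1, tail=1, size=3
read(): buf=[13 _ 6], head=2, tail=1, size=2

Answer: 13 _ 6
2
1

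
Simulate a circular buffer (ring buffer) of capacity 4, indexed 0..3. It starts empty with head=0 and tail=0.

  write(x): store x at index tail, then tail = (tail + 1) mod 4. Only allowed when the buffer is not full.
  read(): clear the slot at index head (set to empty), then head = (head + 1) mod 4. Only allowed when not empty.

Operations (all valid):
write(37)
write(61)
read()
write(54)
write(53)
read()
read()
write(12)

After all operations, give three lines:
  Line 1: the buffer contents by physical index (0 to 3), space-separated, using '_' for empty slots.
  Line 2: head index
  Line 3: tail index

write(37): buf=[37 _ _ _], head=0, tail=1, size=1
write(61): buf=[37 61 _ _], head=0, tail=2, size=2
read(): buf=[_ 61 _ _], head=1, tail=2, size=1
write(54): buf=[_ 61 54 _], head=1, tail=3, size=2
write(53): buf=[_ 61 54 53], head=1, tail=0, size=3
read(): buf=[_ _ 54 53], head=2, tail=0, size=2
read(): buf=[_ _ _ 53], head=3, tail=0, size=1
write(12): buf=[12 _ _ 53], head=3, tail=1, size=2

Answer: 12 _ _ 53
3
1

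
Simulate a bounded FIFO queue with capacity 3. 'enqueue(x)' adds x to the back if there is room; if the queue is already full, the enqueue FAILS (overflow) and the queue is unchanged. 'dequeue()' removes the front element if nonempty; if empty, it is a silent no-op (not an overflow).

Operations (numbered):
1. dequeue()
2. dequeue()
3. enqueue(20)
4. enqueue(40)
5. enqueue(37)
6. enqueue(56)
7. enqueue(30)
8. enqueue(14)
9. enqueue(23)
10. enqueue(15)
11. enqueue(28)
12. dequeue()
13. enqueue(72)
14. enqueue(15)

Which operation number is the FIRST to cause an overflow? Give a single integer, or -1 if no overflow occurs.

Answer: 6

Derivation:
1. dequeue(): empty, no-op, size=0
2. dequeue(): empty, no-op, size=0
3. enqueue(20): size=1
4. enqueue(40): size=2
5. enqueue(37): size=3
6. enqueue(56): size=3=cap → OVERFLOW (fail)
7. enqueue(30): size=3=cap → OVERFLOW (fail)
8. enqueue(14): size=3=cap → OVERFLOW (fail)
9. enqueue(23): size=3=cap → OVERFLOW (fail)
10. enqueue(15): size=3=cap → OVERFLOW (fail)
11. enqueue(28): size=3=cap → OVERFLOW (fail)
12. dequeue(): size=2
13. enqueue(72): size=3
14. enqueue(15): size=3=cap → OVERFLOW (fail)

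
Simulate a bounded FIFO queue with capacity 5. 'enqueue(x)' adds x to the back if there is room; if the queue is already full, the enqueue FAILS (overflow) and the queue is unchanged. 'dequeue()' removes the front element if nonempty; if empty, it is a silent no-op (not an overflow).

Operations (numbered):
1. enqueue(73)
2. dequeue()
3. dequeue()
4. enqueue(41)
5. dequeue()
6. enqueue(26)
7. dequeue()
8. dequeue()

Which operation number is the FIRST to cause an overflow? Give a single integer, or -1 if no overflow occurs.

1. enqueue(73): size=1
2. dequeue(): size=0
3. dequeue(): empty, no-op, size=0
4. enqueue(41): size=1
5. dequeue(): size=0
6. enqueue(26): size=1
7. dequeue(): size=0
8. dequeue(): empty, no-op, size=0

Answer: -1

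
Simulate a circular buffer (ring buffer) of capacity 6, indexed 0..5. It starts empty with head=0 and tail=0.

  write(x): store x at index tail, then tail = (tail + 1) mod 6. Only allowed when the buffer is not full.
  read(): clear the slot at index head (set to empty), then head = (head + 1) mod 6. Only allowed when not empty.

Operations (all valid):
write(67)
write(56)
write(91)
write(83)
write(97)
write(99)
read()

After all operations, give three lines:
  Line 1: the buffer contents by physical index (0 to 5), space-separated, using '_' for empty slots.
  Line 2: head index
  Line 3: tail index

write(67): buf=[67 _ _ _ _ _], head=0, tail=1, size=1
write(56): buf=[67 56 _ _ _ _], head=0, tail=2, size=2
write(91): buf=[67 56 91 _ _ _], head=0, tail=3, size=3
write(83): buf=[67 56 91 83 _ _], head=0, tail=4, size=4
write(97): buf=[67 56 91 83 97 _], head=0, tail=5, size=5
write(99): buf=[67 56 91 83 97 99], head=0, tail=0, size=6
read(): buf=[_ 56 91 83 97 99], head=1, tail=0, size=5

Answer: _ 56 91 83 97 99
1
0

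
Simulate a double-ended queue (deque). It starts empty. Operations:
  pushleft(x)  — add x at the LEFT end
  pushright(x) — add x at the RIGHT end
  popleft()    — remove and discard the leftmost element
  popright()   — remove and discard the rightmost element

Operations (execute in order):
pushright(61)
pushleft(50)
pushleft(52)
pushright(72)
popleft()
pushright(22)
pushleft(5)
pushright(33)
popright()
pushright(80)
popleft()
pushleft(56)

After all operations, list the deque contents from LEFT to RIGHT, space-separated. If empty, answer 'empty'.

Answer: 56 50 61 72 22 80

Derivation:
pushright(61): [61]
pushleft(50): [50, 61]
pushleft(52): [52, 50, 61]
pushright(72): [52, 50, 61, 72]
popleft(): [50, 61, 72]
pushright(22): [50, 61, 72, 22]
pushleft(5): [5, 50, 61, 72, 22]
pushright(33): [5, 50, 61, 72, 22, 33]
popright(): [5, 50, 61, 72, 22]
pushright(80): [5, 50, 61, 72, 22, 80]
popleft(): [50, 61, 72, 22, 80]
pushleft(56): [56, 50, 61, 72, 22, 80]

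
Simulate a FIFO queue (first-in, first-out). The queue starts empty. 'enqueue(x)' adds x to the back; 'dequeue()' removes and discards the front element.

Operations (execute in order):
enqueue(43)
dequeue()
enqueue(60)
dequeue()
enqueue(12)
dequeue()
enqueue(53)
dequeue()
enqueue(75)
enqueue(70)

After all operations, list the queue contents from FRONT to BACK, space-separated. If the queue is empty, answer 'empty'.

Answer: 75 70

Derivation:
enqueue(43): [43]
dequeue(): []
enqueue(60): [60]
dequeue(): []
enqueue(12): [12]
dequeue(): []
enqueue(53): [53]
dequeue(): []
enqueue(75): [75]
enqueue(70): [75, 70]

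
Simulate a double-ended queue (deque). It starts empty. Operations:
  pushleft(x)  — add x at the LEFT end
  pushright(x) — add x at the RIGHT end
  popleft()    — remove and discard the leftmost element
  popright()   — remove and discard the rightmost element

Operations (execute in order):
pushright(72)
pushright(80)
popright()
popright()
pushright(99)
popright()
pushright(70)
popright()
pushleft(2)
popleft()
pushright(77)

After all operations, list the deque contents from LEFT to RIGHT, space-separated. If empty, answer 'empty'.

Answer: 77

Derivation:
pushright(72): [72]
pushright(80): [72, 80]
popright(): [72]
popright(): []
pushright(99): [99]
popright(): []
pushright(70): [70]
popright(): []
pushleft(2): [2]
popleft(): []
pushright(77): [77]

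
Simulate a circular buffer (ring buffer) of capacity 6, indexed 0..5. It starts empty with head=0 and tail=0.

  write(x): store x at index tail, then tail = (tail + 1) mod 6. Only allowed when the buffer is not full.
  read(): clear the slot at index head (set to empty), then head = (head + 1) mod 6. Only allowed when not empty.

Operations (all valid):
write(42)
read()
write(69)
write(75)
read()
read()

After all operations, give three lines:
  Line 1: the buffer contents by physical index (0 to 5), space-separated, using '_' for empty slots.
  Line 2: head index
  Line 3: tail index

Answer: _ _ _ _ _ _
3
3

Derivation:
write(42): buf=[42 _ _ _ _ _], head=0, tail=1, size=1
read(): buf=[_ _ _ _ _ _], head=1, tail=1, size=0
write(69): buf=[_ 69 _ _ _ _], head=1, tail=2, size=1
write(75): buf=[_ 69 75 _ _ _], head=1, tail=3, size=2
read(): buf=[_ _ 75 _ _ _], head=2, tail=3, size=1
read(): buf=[_ _ _ _ _ _], head=3, tail=3, size=0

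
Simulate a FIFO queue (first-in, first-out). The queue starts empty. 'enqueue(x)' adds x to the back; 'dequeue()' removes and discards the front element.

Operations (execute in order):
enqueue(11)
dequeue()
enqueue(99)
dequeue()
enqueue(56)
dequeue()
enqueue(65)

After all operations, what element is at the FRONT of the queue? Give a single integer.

Answer: 65

Derivation:
enqueue(11): queue = [11]
dequeue(): queue = []
enqueue(99): queue = [99]
dequeue(): queue = []
enqueue(56): queue = [56]
dequeue(): queue = []
enqueue(65): queue = [65]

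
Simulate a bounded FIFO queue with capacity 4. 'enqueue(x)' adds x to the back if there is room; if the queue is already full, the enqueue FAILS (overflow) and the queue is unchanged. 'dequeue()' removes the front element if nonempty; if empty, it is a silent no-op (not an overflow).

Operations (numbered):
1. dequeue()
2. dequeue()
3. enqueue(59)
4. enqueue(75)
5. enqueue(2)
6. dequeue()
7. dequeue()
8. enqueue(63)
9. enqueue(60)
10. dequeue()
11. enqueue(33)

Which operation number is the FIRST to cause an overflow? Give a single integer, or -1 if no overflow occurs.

Answer: -1

Derivation:
1. dequeue(): empty, no-op, size=0
2. dequeue(): empty, no-op, size=0
3. enqueue(59): size=1
4. enqueue(75): size=2
5. enqueue(2): size=3
6. dequeue(): size=2
7. dequeue(): size=1
8. enqueue(63): size=2
9. enqueue(60): size=3
10. dequeue(): size=2
11. enqueue(33): size=3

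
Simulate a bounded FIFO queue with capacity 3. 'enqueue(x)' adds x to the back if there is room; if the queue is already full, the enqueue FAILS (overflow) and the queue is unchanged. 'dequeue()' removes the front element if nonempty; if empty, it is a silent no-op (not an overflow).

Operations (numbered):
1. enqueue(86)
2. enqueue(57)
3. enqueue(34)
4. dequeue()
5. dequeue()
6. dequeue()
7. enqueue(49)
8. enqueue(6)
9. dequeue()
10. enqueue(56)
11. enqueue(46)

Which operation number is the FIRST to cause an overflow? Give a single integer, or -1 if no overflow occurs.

Answer: -1

Derivation:
1. enqueue(86): size=1
2. enqueue(57): size=2
3. enqueue(34): size=3
4. dequeue(): size=2
5. dequeue(): size=1
6. dequeue(): size=0
7. enqueue(49): size=1
8. enqueue(6): size=2
9. dequeue(): size=1
10. enqueue(56): size=2
11. enqueue(46): size=3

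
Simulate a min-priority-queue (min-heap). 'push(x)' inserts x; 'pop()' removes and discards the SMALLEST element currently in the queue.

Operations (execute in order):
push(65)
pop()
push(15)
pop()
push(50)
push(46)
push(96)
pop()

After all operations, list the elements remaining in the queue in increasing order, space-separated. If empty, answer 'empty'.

push(65): heap contents = [65]
pop() → 65: heap contents = []
push(15): heap contents = [15]
pop() → 15: heap contents = []
push(50): heap contents = [50]
push(46): heap contents = [46, 50]
push(96): heap contents = [46, 50, 96]
pop() → 46: heap contents = [50, 96]

Answer: 50 96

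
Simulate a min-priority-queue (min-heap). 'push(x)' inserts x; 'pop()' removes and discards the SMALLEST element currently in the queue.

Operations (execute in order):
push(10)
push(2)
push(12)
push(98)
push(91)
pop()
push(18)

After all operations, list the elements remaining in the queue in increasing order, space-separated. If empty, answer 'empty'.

Answer: 10 12 18 91 98

Derivation:
push(10): heap contents = [10]
push(2): heap contents = [2, 10]
push(12): heap contents = [2, 10, 12]
push(98): heap contents = [2, 10, 12, 98]
push(91): heap contents = [2, 10, 12, 91, 98]
pop() → 2: heap contents = [10, 12, 91, 98]
push(18): heap contents = [10, 12, 18, 91, 98]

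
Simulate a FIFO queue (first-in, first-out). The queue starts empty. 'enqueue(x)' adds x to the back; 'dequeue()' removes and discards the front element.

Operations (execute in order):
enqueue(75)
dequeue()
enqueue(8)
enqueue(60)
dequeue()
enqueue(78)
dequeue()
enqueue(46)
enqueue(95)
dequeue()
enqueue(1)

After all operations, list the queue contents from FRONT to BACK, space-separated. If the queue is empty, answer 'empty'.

Answer: 46 95 1

Derivation:
enqueue(75): [75]
dequeue(): []
enqueue(8): [8]
enqueue(60): [8, 60]
dequeue(): [60]
enqueue(78): [60, 78]
dequeue(): [78]
enqueue(46): [78, 46]
enqueue(95): [78, 46, 95]
dequeue(): [46, 95]
enqueue(1): [46, 95, 1]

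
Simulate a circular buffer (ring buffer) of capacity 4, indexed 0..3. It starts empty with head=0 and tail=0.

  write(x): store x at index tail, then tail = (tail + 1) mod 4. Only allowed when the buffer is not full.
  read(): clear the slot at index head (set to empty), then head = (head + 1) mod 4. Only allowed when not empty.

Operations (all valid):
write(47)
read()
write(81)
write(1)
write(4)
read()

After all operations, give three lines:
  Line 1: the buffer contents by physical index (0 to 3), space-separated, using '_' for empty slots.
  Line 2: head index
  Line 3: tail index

Answer: _ _ 1 4
2
0

Derivation:
write(47): buf=[47 _ _ _], head=0, tail=1, size=1
read(): buf=[_ _ _ _], head=1, tail=1, size=0
write(81): buf=[_ 81 _ _], head=1, tail=2, size=1
write(1): buf=[_ 81 1 _], head=1, tail=3, size=2
write(4): buf=[_ 81 1 4], head=1, tail=0, size=3
read(): buf=[_ _ 1 4], head=2, tail=0, size=2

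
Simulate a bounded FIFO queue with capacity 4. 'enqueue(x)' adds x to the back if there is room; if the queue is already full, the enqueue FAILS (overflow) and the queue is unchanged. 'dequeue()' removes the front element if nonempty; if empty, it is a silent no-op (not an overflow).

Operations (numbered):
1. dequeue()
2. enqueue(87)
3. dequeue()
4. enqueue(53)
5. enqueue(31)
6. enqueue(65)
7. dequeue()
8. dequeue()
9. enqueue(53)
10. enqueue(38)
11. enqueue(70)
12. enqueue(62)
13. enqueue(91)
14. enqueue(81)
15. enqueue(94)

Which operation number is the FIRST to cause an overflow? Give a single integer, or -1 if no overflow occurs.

1. dequeue(): empty, no-op, size=0
2. enqueue(87): size=1
3. dequeue(): size=0
4. enqueue(53): size=1
5. enqueue(31): size=2
6. enqueue(65): size=3
7. dequeue(): size=2
8. dequeue(): size=1
9. enqueue(53): size=2
10. enqueue(38): size=3
11. enqueue(70): size=4
12. enqueue(62): size=4=cap → OVERFLOW (fail)
13. enqueue(91): size=4=cap → OVERFLOW (fail)
14. enqueue(81): size=4=cap → OVERFLOW (fail)
15. enqueue(94): size=4=cap → OVERFLOW (fail)

Answer: 12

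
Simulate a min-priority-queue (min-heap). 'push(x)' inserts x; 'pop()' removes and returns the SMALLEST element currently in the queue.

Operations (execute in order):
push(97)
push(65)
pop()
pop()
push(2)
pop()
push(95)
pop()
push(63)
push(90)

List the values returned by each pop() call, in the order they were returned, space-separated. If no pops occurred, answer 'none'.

push(97): heap contents = [97]
push(65): heap contents = [65, 97]
pop() → 65: heap contents = [97]
pop() → 97: heap contents = []
push(2): heap contents = [2]
pop() → 2: heap contents = []
push(95): heap contents = [95]
pop() → 95: heap contents = []
push(63): heap contents = [63]
push(90): heap contents = [63, 90]

Answer: 65 97 2 95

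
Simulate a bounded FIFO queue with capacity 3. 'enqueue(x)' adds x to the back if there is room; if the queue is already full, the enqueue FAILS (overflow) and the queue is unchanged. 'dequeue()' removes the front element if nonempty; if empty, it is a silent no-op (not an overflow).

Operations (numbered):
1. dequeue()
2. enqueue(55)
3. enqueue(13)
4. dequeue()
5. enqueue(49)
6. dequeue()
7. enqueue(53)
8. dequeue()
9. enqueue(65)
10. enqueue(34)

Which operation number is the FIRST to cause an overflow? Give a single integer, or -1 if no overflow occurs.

1. dequeue(): empty, no-op, size=0
2. enqueue(55): size=1
3. enqueue(13): size=2
4. dequeue(): size=1
5. enqueue(49): size=2
6. dequeue(): size=1
7. enqueue(53): size=2
8. dequeue(): size=1
9. enqueue(65): size=2
10. enqueue(34): size=3

Answer: -1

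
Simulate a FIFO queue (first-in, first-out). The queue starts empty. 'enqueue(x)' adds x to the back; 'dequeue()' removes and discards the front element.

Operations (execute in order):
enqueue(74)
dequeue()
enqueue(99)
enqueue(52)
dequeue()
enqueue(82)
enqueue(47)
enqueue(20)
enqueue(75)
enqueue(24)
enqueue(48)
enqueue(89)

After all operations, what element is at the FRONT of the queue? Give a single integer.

enqueue(74): queue = [74]
dequeue(): queue = []
enqueue(99): queue = [99]
enqueue(52): queue = [99, 52]
dequeue(): queue = [52]
enqueue(82): queue = [52, 82]
enqueue(47): queue = [52, 82, 47]
enqueue(20): queue = [52, 82, 47, 20]
enqueue(75): queue = [52, 82, 47, 20, 75]
enqueue(24): queue = [52, 82, 47, 20, 75, 24]
enqueue(48): queue = [52, 82, 47, 20, 75, 24, 48]
enqueue(89): queue = [52, 82, 47, 20, 75, 24, 48, 89]

Answer: 52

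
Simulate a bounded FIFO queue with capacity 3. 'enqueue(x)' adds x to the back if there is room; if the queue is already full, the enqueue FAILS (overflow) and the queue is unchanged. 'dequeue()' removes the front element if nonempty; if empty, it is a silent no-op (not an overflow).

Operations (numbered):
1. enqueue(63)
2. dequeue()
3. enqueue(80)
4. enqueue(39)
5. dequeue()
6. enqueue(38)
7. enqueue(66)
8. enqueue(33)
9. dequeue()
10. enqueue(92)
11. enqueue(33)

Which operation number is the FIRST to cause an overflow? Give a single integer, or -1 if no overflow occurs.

Answer: 8

Derivation:
1. enqueue(63): size=1
2. dequeue(): size=0
3. enqueue(80): size=1
4. enqueue(39): size=2
5. dequeue(): size=1
6. enqueue(38): size=2
7. enqueue(66): size=3
8. enqueue(33): size=3=cap → OVERFLOW (fail)
9. dequeue(): size=2
10. enqueue(92): size=3
11. enqueue(33): size=3=cap → OVERFLOW (fail)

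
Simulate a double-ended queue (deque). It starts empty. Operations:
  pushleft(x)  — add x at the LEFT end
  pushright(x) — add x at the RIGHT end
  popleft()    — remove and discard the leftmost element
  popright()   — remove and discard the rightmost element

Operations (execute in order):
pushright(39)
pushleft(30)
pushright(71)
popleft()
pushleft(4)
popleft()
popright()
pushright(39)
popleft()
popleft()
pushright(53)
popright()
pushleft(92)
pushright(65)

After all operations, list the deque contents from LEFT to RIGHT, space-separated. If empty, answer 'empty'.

pushright(39): [39]
pushleft(30): [30, 39]
pushright(71): [30, 39, 71]
popleft(): [39, 71]
pushleft(4): [4, 39, 71]
popleft(): [39, 71]
popright(): [39]
pushright(39): [39, 39]
popleft(): [39]
popleft(): []
pushright(53): [53]
popright(): []
pushleft(92): [92]
pushright(65): [92, 65]

Answer: 92 65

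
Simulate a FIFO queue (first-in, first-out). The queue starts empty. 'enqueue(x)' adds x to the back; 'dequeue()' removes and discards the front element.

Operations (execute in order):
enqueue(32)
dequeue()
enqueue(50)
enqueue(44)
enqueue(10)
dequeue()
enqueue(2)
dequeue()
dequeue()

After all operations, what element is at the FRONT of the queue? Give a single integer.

Answer: 2

Derivation:
enqueue(32): queue = [32]
dequeue(): queue = []
enqueue(50): queue = [50]
enqueue(44): queue = [50, 44]
enqueue(10): queue = [50, 44, 10]
dequeue(): queue = [44, 10]
enqueue(2): queue = [44, 10, 2]
dequeue(): queue = [10, 2]
dequeue(): queue = [2]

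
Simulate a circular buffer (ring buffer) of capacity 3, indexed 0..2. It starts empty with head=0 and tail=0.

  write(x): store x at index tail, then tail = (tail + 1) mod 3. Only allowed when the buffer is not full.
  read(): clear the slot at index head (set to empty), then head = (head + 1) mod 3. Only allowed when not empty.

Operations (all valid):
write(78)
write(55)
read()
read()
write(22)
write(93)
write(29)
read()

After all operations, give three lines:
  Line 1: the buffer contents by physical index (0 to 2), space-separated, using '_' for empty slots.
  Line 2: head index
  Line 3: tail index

Answer: 93 29 _
0
2

Derivation:
write(78): buf=[78 _ _], head=0, tail=1, size=1
write(55): buf=[78 55 _], head=0, tail=2, size=2
read(): buf=[_ 55 _], head=1, tail=2, size=1
read(): buf=[_ _ _], head=2, tail=2, size=0
write(22): buf=[_ _ 22], head=2, tail=0, size=1
write(93): buf=[93 _ 22], head=2, tail=1, size=2
write(29): buf=[93 29 22], head=2, tail=2, size=3
read(): buf=[93 29 _], head=0, tail=2, size=2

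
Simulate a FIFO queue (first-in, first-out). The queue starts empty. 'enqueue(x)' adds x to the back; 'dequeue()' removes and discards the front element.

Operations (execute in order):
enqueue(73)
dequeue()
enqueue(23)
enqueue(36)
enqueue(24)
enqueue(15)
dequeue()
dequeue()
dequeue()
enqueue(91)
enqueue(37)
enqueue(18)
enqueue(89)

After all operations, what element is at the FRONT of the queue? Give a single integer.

Answer: 15

Derivation:
enqueue(73): queue = [73]
dequeue(): queue = []
enqueue(23): queue = [23]
enqueue(36): queue = [23, 36]
enqueue(24): queue = [23, 36, 24]
enqueue(15): queue = [23, 36, 24, 15]
dequeue(): queue = [36, 24, 15]
dequeue(): queue = [24, 15]
dequeue(): queue = [15]
enqueue(91): queue = [15, 91]
enqueue(37): queue = [15, 91, 37]
enqueue(18): queue = [15, 91, 37, 18]
enqueue(89): queue = [15, 91, 37, 18, 89]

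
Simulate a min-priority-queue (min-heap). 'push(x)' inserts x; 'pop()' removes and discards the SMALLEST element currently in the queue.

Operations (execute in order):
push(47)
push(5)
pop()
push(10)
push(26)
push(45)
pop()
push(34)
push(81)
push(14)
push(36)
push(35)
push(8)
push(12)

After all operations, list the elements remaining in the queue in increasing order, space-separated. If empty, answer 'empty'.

Answer: 8 12 14 26 34 35 36 45 47 81

Derivation:
push(47): heap contents = [47]
push(5): heap contents = [5, 47]
pop() → 5: heap contents = [47]
push(10): heap contents = [10, 47]
push(26): heap contents = [10, 26, 47]
push(45): heap contents = [10, 26, 45, 47]
pop() → 10: heap contents = [26, 45, 47]
push(34): heap contents = [26, 34, 45, 47]
push(81): heap contents = [26, 34, 45, 47, 81]
push(14): heap contents = [14, 26, 34, 45, 47, 81]
push(36): heap contents = [14, 26, 34, 36, 45, 47, 81]
push(35): heap contents = [14, 26, 34, 35, 36, 45, 47, 81]
push(8): heap contents = [8, 14, 26, 34, 35, 36, 45, 47, 81]
push(12): heap contents = [8, 12, 14, 26, 34, 35, 36, 45, 47, 81]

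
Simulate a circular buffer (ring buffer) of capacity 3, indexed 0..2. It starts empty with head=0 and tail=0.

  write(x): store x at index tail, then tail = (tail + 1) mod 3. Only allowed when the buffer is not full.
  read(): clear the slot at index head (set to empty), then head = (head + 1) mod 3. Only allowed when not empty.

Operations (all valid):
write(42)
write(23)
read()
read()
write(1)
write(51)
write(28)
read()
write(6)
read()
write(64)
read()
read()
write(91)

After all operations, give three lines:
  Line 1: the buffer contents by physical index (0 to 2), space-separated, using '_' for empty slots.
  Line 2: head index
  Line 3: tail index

write(42): buf=[42 _ _], head=0, tail=1, size=1
write(23): buf=[42 23 _], head=0, tail=2, size=2
read(): buf=[_ 23 _], head=1, tail=2, size=1
read(): buf=[_ _ _], head=2, tail=2, size=0
write(1): buf=[_ _ 1], head=2, tail=0, size=1
write(51): buf=[51 _ 1], head=2, tail=1, size=2
write(28): buf=[51 28 1], head=2, tail=2, size=3
read(): buf=[51 28 _], head=0, tail=2, size=2
write(6): buf=[51 28 6], head=0, tail=0, size=3
read(): buf=[_ 28 6], head=1, tail=0, size=2
write(64): buf=[64 28 6], head=1, tail=1, size=3
read(): buf=[64 _ 6], head=2, tail=1, size=2
read(): buf=[64 _ _], head=0, tail=1, size=1
write(91): buf=[64 91 _], head=0, tail=2, size=2

Answer: 64 91 _
0
2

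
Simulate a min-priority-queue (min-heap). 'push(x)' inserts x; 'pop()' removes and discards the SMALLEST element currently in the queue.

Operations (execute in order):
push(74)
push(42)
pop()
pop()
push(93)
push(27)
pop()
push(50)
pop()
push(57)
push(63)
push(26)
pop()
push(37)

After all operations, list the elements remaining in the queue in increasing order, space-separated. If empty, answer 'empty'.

push(74): heap contents = [74]
push(42): heap contents = [42, 74]
pop() → 42: heap contents = [74]
pop() → 74: heap contents = []
push(93): heap contents = [93]
push(27): heap contents = [27, 93]
pop() → 27: heap contents = [93]
push(50): heap contents = [50, 93]
pop() → 50: heap contents = [93]
push(57): heap contents = [57, 93]
push(63): heap contents = [57, 63, 93]
push(26): heap contents = [26, 57, 63, 93]
pop() → 26: heap contents = [57, 63, 93]
push(37): heap contents = [37, 57, 63, 93]

Answer: 37 57 63 93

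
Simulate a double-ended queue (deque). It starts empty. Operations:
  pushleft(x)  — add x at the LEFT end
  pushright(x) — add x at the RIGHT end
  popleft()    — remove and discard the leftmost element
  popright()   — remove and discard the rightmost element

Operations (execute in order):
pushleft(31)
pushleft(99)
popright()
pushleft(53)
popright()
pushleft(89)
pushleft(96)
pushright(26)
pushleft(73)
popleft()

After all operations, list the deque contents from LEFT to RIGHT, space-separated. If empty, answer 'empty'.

Answer: 96 89 53 26

Derivation:
pushleft(31): [31]
pushleft(99): [99, 31]
popright(): [99]
pushleft(53): [53, 99]
popright(): [53]
pushleft(89): [89, 53]
pushleft(96): [96, 89, 53]
pushright(26): [96, 89, 53, 26]
pushleft(73): [73, 96, 89, 53, 26]
popleft(): [96, 89, 53, 26]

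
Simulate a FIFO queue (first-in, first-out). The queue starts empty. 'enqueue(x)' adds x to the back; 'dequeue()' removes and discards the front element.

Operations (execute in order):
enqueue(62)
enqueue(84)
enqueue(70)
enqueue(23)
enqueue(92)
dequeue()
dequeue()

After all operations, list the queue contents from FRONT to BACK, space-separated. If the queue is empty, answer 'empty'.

Answer: 70 23 92

Derivation:
enqueue(62): [62]
enqueue(84): [62, 84]
enqueue(70): [62, 84, 70]
enqueue(23): [62, 84, 70, 23]
enqueue(92): [62, 84, 70, 23, 92]
dequeue(): [84, 70, 23, 92]
dequeue(): [70, 23, 92]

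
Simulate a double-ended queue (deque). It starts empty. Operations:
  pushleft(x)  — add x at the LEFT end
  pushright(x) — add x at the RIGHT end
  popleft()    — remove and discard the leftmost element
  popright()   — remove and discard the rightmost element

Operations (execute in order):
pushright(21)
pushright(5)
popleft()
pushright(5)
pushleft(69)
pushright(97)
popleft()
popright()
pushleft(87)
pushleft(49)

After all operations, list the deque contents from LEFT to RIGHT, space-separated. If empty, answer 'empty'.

Answer: 49 87 5 5

Derivation:
pushright(21): [21]
pushright(5): [21, 5]
popleft(): [5]
pushright(5): [5, 5]
pushleft(69): [69, 5, 5]
pushright(97): [69, 5, 5, 97]
popleft(): [5, 5, 97]
popright(): [5, 5]
pushleft(87): [87, 5, 5]
pushleft(49): [49, 87, 5, 5]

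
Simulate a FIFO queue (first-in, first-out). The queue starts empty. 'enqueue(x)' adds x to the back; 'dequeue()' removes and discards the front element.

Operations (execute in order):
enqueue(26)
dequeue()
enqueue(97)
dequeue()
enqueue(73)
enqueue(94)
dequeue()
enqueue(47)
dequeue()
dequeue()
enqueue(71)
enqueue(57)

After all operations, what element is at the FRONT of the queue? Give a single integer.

Answer: 71

Derivation:
enqueue(26): queue = [26]
dequeue(): queue = []
enqueue(97): queue = [97]
dequeue(): queue = []
enqueue(73): queue = [73]
enqueue(94): queue = [73, 94]
dequeue(): queue = [94]
enqueue(47): queue = [94, 47]
dequeue(): queue = [47]
dequeue(): queue = []
enqueue(71): queue = [71]
enqueue(57): queue = [71, 57]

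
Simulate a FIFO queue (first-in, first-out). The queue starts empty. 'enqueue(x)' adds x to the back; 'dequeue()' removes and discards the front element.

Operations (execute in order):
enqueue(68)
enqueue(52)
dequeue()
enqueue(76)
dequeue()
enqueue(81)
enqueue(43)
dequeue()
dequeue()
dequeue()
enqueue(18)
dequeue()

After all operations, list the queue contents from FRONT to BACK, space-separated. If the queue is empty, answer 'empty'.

Answer: empty

Derivation:
enqueue(68): [68]
enqueue(52): [68, 52]
dequeue(): [52]
enqueue(76): [52, 76]
dequeue(): [76]
enqueue(81): [76, 81]
enqueue(43): [76, 81, 43]
dequeue(): [81, 43]
dequeue(): [43]
dequeue(): []
enqueue(18): [18]
dequeue(): []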